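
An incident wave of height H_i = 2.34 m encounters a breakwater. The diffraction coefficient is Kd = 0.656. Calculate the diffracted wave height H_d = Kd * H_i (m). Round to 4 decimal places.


H_d = Kd * H_i
H_d = 0.656 * 2.34
H_d = 1.5350 m

1.5350


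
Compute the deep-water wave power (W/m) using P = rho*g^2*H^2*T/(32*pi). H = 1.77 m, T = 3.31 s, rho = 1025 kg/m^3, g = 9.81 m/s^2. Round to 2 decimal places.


P = rho * g^2 * H^2 * T / (32 * pi)
P = 1025 * 9.81^2 * 1.77^2 * 3.31 / (32 * pi)
P = 1025 * 96.2361 * 3.1329 * 3.31 / 100.53096
P = 10175.05 W/m

10175.05


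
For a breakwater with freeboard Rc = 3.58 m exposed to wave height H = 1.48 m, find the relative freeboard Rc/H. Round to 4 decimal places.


Relative freeboard = Rc / H
= 3.58 / 1.48
= 2.4189

2.4189


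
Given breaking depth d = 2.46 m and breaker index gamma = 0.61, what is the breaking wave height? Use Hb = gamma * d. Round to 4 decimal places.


Hb = gamma * d
Hb = 0.61 * 2.46
Hb = 1.5006 m

1.5006


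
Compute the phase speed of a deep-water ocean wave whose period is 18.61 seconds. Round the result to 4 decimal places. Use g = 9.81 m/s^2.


We use the deep-water celerity formula:
C = g * T / (2 * pi)
C = 9.81 * 18.61 / (2 * 3.14159...)
C = 182.564100 / 6.283185
C = 29.0560 m/s

29.0560


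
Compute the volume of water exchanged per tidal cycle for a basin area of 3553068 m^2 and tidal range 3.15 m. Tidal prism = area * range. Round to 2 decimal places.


Tidal prism = Area * Tidal range
P = 3553068 * 3.15
P = 11192164.20 m^3

11192164.20


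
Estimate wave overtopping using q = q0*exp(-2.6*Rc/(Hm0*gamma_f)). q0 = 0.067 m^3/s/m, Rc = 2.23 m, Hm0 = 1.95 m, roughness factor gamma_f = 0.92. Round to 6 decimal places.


q = q0 * exp(-2.6 * Rc / (Hm0 * gamma_f))
Exponent = -2.6 * 2.23 / (1.95 * 0.92)
= -2.6 * 2.23 / 1.7940
= -3.231884
exp(-3.231884) = 0.039483
q = 0.067 * 0.039483
q = 0.002645 m^3/s/m

0.002645


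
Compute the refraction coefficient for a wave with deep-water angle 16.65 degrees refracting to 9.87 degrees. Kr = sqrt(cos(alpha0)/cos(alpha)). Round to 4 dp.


Kr = sqrt(cos(alpha0) / cos(alpha))
cos(16.65) = 0.958073
cos(9.87) = 0.985199
Kr = sqrt(0.958073 / 0.985199)
Kr = sqrt(0.972466)
Kr = 0.9861

0.9861


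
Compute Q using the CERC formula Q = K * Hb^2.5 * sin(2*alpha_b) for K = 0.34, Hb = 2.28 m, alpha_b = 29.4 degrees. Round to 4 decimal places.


Q = K * Hb^2.5 * sin(2 * alpha_b)
Hb^2.5 = 2.28^2.5 = 7.849412
sin(2 * 29.4) = sin(58.8) = 0.855364
Q = 0.34 * 7.849412 * 0.855364
Q = 2.2828 m^3/s

2.2828


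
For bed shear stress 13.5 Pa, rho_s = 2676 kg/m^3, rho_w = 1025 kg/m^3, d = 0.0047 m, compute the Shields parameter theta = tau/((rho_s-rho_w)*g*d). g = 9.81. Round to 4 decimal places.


theta = tau / ((rho_s - rho_w) * g * d)
rho_s - rho_w = 2676 - 1025 = 1651
Denominator = 1651 * 9.81 * 0.0047 = 76.122657
theta = 13.5 / 76.122657
theta = 0.1773

0.1773


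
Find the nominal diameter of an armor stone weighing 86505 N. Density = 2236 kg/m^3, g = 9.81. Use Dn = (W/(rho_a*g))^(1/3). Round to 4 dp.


V = W / (rho_a * g)
V = 86505 / (2236 * 9.81)
V = 86505 / 21935.16
V = 3.943669 m^3
Dn = V^(1/3) = 3.943669^(1/3)
Dn = 1.5799 m

1.5799


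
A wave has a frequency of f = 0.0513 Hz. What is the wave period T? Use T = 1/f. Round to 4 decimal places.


T = 1 / f
T = 1 / 0.0513
T = 19.4932 s

19.4932


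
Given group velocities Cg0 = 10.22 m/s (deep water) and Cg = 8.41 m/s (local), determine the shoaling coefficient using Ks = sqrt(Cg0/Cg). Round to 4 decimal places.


Ks = sqrt(Cg0 / Cg)
Ks = sqrt(10.22 / 8.41)
Ks = sqrt(1.2152)
Ks = 1.1024

1.1024


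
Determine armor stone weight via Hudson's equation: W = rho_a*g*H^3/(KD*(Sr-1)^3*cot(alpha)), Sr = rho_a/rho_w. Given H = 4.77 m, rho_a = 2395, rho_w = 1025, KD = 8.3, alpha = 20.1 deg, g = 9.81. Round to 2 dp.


Sr = rho_a / rho_w = 2395 / 1025 = 2.336585
(Sr - 1) = 1.336585
(Sr - 1)^3 = 2.387757
cot(20.1) = 1 / tan(20.1) = 1 / 0.365948 = 2.732628
Numerator = 2395 * 9.81 * 4.77^3 = 2549938.2423
Denominator = 8.3 * 2.387757 * 2.732628 = 54.156274
W = 2549938.2423 / 54.156274
W = 47084.82 N

47084.82


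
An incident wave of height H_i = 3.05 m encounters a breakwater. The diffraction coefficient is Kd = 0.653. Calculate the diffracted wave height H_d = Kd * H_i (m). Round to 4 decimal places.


H_d = Kd * H_i
H_d = 0.653 * 3.05
H_d = 1.9917 m

1.9917


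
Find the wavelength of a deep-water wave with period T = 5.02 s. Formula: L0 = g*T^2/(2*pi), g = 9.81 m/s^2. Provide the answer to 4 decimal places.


L0 = g * T^2 / (2 * pi)
L0 = 9.81 * 5.02^2 / (2 * pi)
L0 = 9.81 * 25.2004 / 6.28319
L0 = 247.2159 / 6.28319
L0 = 39.3456 m

39.3456


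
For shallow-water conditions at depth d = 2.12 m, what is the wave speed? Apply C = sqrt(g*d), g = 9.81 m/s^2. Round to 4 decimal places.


Using the shallow-water approximation:
C = sqrt(g * d) = sqrt(9.81 * 2.12)
C = sqrt(20.7972)
C = 4.5604 m/s

4.5604


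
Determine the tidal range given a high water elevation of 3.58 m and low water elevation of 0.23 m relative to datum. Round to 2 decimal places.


Tidal range = High water - Low water
Tidal range = 3.58 - (0.23)
Tidal range = 3.35 m

3.35


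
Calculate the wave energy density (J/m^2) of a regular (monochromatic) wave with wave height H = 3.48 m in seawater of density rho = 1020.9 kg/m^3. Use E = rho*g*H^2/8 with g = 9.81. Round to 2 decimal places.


E = (1/8) * rho * g * H^2
E = (1/8) * 1020.9 * 9.81 * 3.48^2
E = 0.125 * 1020.9 * 9.81 * 12.1104
E = 15160.75 J/m^2

15160.75


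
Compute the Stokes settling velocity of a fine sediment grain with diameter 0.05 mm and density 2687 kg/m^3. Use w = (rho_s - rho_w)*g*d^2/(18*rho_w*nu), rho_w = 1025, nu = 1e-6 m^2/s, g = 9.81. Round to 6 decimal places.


w = (rho_s - rho_w) * g * d^2 / (18 * rho_w * nu)
d = 0.05 mm = 0.000050 m
rho_s - rho_w = 2687 - 1025 = 1662
Numerator = 1662 * 9.81 * (0.000050)^2 = 0.000040760550
Denominator = 18 * 1025 * 1e-6 = 0.018450
w = 0.002209 m/s

0.002209


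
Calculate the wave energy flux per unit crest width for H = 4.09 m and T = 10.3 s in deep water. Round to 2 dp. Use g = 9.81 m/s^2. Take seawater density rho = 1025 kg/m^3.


P = rho * g^2 * H^2 * T / (32 * pi)
P = 1025 * 9.81^2 * 4.09^2 * 10.3 / (32 * pi)
P = 1025 * 96.2361 * 16.7281 * 10.3 / 100.53096
P = 169061.95 W/m

169061.95


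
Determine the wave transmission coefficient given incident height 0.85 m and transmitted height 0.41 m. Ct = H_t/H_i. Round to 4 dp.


Ct = H_t / H_i
Ct = 0.41 / 0.85
Ct = 0.4824

0.4824


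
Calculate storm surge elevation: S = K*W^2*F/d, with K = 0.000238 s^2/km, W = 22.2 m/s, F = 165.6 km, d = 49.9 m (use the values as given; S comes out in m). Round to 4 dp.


S = K * W^2 * F / d
W^2 = 22.2^2 = 492.84
S = 0.000238 * 492.84 * 165.6 / 49.9
Numerator = 0.000238 * 492.84 * 165.6 = 19.424204
S = 19.424204 / 49.9 = 0.3893 m

0.3893


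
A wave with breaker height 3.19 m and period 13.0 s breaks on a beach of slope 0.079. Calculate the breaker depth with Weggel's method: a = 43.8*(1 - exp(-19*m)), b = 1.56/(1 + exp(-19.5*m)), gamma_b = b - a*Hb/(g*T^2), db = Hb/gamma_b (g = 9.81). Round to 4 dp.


a = 43.8 * (1 - exp(-19 * m))
exp(-19 * 0.079) = exp(-1.5010) = 0.222907
a = 43.8 * (1 - 0.222907) = 34.036667
b = 1.56 / (1 + exp(-19.5 * m))
exp(-19.5 * 0.079) = exp(-1.5405) = 0.214274
b = 1.56 / (1 + 0.214274) = 1.284718
Hb / (g * T^2) = 3.19 / (9.81 * 13.0^2) = 3.19 / 1657.8900 = 0.00192413
gamma_b = b - a * Hb/(g*T^2) = 1.284718 - 34.036667 * 0.00192413 = 1.219227
db = Hb / gamma_b = 3.19 / 1.219227
db = 2.6164 m

2.6164


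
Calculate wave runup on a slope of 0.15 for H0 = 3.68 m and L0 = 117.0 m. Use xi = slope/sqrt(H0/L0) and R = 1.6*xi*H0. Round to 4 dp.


xi = slope / sqrt(H0/L0)
H0/L0 = 3.68/117.0 = 0.031453
sqrt(0.031453) = 0.177350
xi = 0.15 / 0.177350 = 0.845786
R = 1.6 * xi * H0 = 1.6 * 0.845786 * 3.68
R = 4.9800 m

4.9800


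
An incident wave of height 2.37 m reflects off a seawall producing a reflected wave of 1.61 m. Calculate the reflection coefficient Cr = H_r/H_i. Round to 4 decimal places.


Cr = H_r / H_i
Cr = 1.61 / 2.37
Cr = 0.6793

0.6793


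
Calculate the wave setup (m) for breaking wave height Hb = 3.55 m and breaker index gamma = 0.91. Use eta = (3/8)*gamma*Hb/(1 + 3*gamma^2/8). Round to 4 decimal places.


eta = (3/8) * gamma * Hb / (1 + 3*gamma^2/8)
Numerator = (3/8) * 0.91 * 3.55 = 1.211437
Denominator = 1 + 3*0.91^2/8 = 1 + 0.310538 = 1.310538
eta = 1.211437 / 1.310538
eta = 0.9244 m

0.9244


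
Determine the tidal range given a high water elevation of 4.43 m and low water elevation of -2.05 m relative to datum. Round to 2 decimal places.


Tidal range = High water - Low water
Tidal range = 4.43 - (-2.05)
Tidal range = 6.48 m

6.48


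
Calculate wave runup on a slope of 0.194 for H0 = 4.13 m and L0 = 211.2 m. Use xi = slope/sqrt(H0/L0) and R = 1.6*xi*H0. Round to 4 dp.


xi = slope / sqrt(H0/L0)
H0/L0 = 4.13/211.2 = 0.019555
sqrt(0.019555) = 0.139839
xi = 0.194 / 0.139839 = 1.387310
R = 1.6 * xi * H0 = 1.6 * 1.387310 * 4.13
R = 9.1673 m

9.1673


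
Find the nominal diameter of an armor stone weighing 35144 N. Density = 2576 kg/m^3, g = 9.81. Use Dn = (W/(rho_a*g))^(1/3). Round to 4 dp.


V = W / (rho_a * g)
V = 35144 / (2576 * 9.81)
V = 35144 / 25270.56
V = 1.390709 m^3
Dn = V^(1/3) = 1.390709^(1/3)
Dn = 1.1162 m

1.1162


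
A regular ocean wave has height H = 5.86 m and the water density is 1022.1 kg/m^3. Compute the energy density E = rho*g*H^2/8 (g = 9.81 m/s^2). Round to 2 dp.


E = (1/8) * rho * g * H^2
E = (1/8) * 1022.1 * 9.81 * 5.86^2
E = 0.125 * 1022.1 * 9.81 * 34.3396
E = 43039.54 J/m^2

43039.54


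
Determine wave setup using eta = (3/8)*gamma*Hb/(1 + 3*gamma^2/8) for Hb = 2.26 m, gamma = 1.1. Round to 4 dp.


eta = (3/8) * gamma * Hb / (1 + 3*gamma^2/8)
Numerator = (3/8) * 1.1 * 2.26 = 0.932250
Denominator = 1 + 3*1.1^2/8 = 1 + 0.453750 = 1.453750
eta = 0.932250 / 1.453750
eta = 0.6413 m

0.6413


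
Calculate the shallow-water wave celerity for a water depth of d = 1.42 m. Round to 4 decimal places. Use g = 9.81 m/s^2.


Using the shallow-water approximation:
C = sqrt(g * d) = sqrt(9.81 * 1.42)
C = sqrt(13.9302)
C = 3.7323 m/s

3.7323


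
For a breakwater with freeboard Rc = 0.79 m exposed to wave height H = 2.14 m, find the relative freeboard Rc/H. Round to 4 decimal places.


Relative freeboard = Rc / H
= 0.79 / 2.14
= 0.3692

0.3692


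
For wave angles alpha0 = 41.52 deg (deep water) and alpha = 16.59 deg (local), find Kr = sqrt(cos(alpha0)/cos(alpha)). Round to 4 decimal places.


Kr = sqrt(cos(alpha0) / cos(alpha))
cos(41.52) = 0.748724
cos(16.59) = 0.958372
Kr = sqrt(0.748724 / 0.958372)
Kr = sqrt(0.781246)
Kr = 0.8839

0.8839


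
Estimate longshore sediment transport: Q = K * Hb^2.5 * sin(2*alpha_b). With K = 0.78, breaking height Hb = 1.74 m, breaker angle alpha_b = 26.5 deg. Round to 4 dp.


Q = K * Hb^2.5 * sin(2 * alpha_b)
Hb^2.5 = 1.74^2.5 = 3.993679
sin(2 * 26.5) = sin(53.0) = 0.798636
Q = 0.78 * 3.993679 * 0.798636
Q = 2.4878 m^3/s

2.4878


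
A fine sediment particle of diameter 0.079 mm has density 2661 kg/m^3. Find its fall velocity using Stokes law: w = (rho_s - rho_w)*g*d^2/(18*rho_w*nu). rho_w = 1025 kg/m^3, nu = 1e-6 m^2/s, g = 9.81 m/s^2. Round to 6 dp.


w = (rho_s - rho_w) * g * d^2 / (18 * rho_w * nu)
d = 0.079 mm = 0.000079 m
rho_s - rho_w = 2661 - 1025 = 1636
Numerator = 1636 * 9.81 * (0.000079)^2 = 0.000100162808
Denominator = 18 * 1025 * 1e-6 = 0.018450
w = 0.005429 m/s

0.005429


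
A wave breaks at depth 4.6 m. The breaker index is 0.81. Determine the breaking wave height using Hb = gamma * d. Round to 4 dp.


Hb = gamma * d
Hb = 0.81 * 4.6
Hb = 3.7260 m

3.7260


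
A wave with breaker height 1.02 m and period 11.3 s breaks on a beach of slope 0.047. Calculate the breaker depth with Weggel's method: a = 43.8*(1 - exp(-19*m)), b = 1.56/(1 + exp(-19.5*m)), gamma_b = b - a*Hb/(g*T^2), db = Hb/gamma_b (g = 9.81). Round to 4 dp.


a = 43.8 * (1 - exp(-19 * m))
exp(-19 * 0.047) = exp(-0.8930) = 0.409426
a = 43.8 * (1 - 0.409426) = 25.867157
b = 1.56 / (1 + exp(-19.5 * m))
exp(-19.5 * 0.047) = exp(-0.9165) = 0.399916
b = 1.56 / (1 + 0.399916) = 1.114352
Hb / (g * T^2) = 1.02 / (9.81 * 11.3^2) = 1.02 / 1252.6389 = 0.00081428
gamma_b = b - a * Hb/(g*T^2) = 1.114352 - 25.867157 * 0.00081428 = 1.093289
db = Hb / gamma_b = 1.02 / 1.093289
db = 0.9330 m

0.9330


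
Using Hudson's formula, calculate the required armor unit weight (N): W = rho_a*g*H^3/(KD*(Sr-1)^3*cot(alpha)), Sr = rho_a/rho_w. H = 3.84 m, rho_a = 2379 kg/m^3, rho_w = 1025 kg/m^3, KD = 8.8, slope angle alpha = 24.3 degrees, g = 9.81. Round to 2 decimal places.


Sr = rho_a / rho_w = 2379 / 1025 = 2.320976
(Sr - 1) = 1.320976
(Sr - 1)^3 = 2.305071
cot(24.3) = 1 / tan(24.3) = 1 / 0.451517 = 2.214754
Numerator = 2379 * 9.81 * 3.84^3 = 1321469.4349
Denominator = 8.8 * 2.305071 * 2.214754 = 44.925473
W = 1321469.4349 / 44.925473
W = 29414.70 N

29414.70


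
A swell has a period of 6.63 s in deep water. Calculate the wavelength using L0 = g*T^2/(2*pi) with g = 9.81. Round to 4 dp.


L0 = g * T^2 / (2 * pi)
L0 = 9.81 * 6.63^2 / (2 * pi)
L0 = 9.81 * 43.9569 / 6.28319
L0 = 431.2172 / 6.28319
L0 = 68.6303 m

68.6303


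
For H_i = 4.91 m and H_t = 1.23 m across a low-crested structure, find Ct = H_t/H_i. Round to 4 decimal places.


Ct = H_t / H_i
Ct = 1.23 / 4.91
Ct = 0.2505

0.2505


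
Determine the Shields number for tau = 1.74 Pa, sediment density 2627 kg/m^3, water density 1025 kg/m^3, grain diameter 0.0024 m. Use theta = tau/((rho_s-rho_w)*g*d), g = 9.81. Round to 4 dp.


theta = tau / ((rho_s - rho_w) * g * d)
rho_s - rho_w = 2627 - 1025 = 1602
Denominator = 1602 * 9.81 * 0.0024 = 37.717488
theta = 1.74 / 37.717488
theta = 0.0461

0.0461


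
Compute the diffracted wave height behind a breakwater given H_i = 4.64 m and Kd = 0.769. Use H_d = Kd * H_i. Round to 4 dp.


H_d = Kd * H_i
H_d = 0.769 * 4.64
H_d = 3.5682 m

3.5682


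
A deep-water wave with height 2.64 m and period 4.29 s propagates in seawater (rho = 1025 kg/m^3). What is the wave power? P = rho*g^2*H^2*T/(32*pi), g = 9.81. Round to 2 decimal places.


P = rho * g^2 * H^2 * T / (32 * pi)
P = 1025 * 9.81^2 * 2.64^2 * 4.29 / (32 * pi)
P = 1025 * 96.2361 * 6.9696 * 4.29 / 100.53096
P = 29337.78 W/m

29337.78


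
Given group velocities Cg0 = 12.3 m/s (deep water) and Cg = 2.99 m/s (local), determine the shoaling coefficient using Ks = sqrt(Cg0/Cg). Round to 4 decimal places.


Ks = sqrt(Cg0 / Cg)
Ks = sqrt(12.3 / 2.99)
Ks = sqrt(4.1137)
Ks = 2.0282

2.0282


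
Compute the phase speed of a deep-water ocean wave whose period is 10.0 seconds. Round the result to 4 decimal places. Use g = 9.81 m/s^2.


We use the deep-water celerity formula:
C = g * T / (2 * pi)
C = 9.81 * 10.0 / (2 * 3.14159...)
C = 98.100000 / 6.283185
C = 15.6131 m/s

15.6131


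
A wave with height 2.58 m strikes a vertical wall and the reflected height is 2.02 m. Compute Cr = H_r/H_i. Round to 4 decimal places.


Cr = H_r / H_i
Cr = 2.02 / 2.58
Cr = 0.7829

0.7829


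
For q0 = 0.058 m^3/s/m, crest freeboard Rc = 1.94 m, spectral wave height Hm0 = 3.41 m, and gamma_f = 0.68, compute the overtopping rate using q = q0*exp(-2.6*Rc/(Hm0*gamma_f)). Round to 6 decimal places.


q = q0 * exp(-2.6 * Rc / (Hm0 * gamma_f))
Exponent = -2.6 * 1.94 / (3.41 * 0.68)
= -2.6 * 1.94 / 2.3188
= -2.175263
exp(-2.175263) = 0.113578
q = 0.058 * 0.113578
q = 0.006588 m^3/s/m

0.006588


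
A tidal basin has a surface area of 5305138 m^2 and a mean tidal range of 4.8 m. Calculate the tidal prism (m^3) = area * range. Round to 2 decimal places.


Tidal prism = Area * Tidal range
P = 5305138 * 4.8
P = 25464662.40 m^3

25464662.40


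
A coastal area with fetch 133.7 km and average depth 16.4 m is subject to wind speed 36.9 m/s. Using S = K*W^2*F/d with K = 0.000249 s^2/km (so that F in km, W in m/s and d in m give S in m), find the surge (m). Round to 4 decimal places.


S = K * W^2 * F / d
W^2 = 36.9^2 = 1361.61
S = 0.000249 * 1361.61 * 133.7 / 16.4
Numerator = 0.000249 * 1361.61 * 133.7 = 45.329767
S = 45.329767 / 16.4 = 2.7640 m

2.7640


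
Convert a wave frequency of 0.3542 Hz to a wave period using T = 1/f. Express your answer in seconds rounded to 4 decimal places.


T = 1 / f
T = 1 / 0.3542
T = 2.8233 s

2.8233


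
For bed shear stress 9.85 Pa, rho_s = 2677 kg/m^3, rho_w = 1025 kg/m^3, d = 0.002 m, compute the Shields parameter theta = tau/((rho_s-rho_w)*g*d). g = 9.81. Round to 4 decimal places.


theta = tau / ((rho_s - rho_w) * g * d)
rho_s - rho_w = 2677 - 1025 = 1652
Denominator = 1652 * 9.81 * 0.002 = 32.412240
theta = 9.85 / 32.412240
theta = 0.3039

0.3039


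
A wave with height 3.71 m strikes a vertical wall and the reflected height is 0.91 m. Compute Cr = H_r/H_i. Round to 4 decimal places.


Cr = H_r / H_i
Cr = 0.91 / 3.71
Cr = 0.2453

0.2453


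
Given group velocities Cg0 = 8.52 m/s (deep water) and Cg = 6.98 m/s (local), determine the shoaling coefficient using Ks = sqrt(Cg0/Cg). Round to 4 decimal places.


Ks = sqrt(Cg0 / Cg)
Ks = sqrt(8.52 / 6.98)
Ks = sqrt(1.2206)
Ks = 1.1048

1.1048


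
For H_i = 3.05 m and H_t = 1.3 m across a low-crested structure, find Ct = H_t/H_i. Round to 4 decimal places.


Ct = H_t / H_i
Ct = 1.3 / 3.05
Ct = 0.4262

0.4262


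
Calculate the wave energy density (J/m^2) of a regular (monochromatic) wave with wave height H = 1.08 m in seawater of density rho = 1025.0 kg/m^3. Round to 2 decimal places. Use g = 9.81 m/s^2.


E = (1/8) * rho * g * H^2
E = (1/8) * 1025.0 * 9.81 * 1.08^2
E = 0.125 * 1025.0 * 9.81 * 1.1664
E = 1466.06 J/m^2

1466.06


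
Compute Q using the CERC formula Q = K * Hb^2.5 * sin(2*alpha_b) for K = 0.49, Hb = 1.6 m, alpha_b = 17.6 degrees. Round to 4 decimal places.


Q = K * Hb^2.5 * sin(2 * alpha_b)
Hb^2.5 = 1.6^2.5 = 3.238172
sin(2 * 17.6) = sin(35.2) = 0.576432
Q = 0.49 * 3.238172 * 0.576432
Q = 0.9146 m^3/s

0.9146


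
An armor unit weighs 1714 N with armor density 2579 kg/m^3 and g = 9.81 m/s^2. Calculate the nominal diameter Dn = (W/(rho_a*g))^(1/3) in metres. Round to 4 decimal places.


V = W / (rho_a * g)
V = 1714 / (2579 * 9.81)
V = 1714 / 25299.99
V = 0.067747 m^3
Dn = V^(1/3) = 0.067747^(1/3)
Dn = 0.4077 m

0.4077


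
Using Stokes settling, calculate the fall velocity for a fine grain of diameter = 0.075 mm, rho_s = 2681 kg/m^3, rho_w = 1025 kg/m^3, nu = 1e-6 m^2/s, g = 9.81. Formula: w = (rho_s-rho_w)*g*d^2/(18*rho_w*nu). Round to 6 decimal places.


w = (rho_s - rho_w) * g * d^2 / (18 * rho_w * nu)
d = 0.075 mm = 0.000075 m
rho_s - rho_w = 2681 - 1025 = 1656
Numerator = 1656 * 9.81 * (0.000075)^2 = 0.000091380150
Denominator = 18 * 1025 * 1e-6 = 0.018450
w = 0.004953 m/s

0.004953


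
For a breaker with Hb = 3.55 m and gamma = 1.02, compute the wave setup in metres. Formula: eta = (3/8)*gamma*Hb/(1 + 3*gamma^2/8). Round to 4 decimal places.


eta = (3/8) * gamma * Hb / (1 + 3*gamma^2/8)
Numerator = (3/8) * 1.02 * 3.55 = 1.357875
Denominator = 1 + 3*1.02^2/8 = 1 + 0.390150 = 1.390150
eta = 1.357875 / 1.390150
eta = 0.9768 m

0.9768


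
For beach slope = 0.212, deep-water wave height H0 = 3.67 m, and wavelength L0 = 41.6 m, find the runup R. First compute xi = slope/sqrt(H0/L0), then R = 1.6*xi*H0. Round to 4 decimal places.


xi = slope / sqrt(H0/L0)
H0/L0 = 3.67/41.6 = 0.088221
sqrt(0.088221) = 0.297020
xi = 0.212 / 0.297020 = 0.713756
R = 1.6 * xi * H0 = 1.6 * 0.713756 * 3.67
R = 4.1912 m

4.1912


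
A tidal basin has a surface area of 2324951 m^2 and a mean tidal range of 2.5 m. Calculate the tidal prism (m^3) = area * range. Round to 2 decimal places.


Tidal prism = Area * Tidal range
P = 2324951 * 2.5
P = 5812377.50 m^3

5812377.50


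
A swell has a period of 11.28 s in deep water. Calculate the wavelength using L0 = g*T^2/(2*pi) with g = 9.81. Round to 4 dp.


L0 = g * T^2 / (2 * pi)
L0 = 9.81 * 11.28^2 / (2 * pi)
L0 = 9.81 * 127.2384 / 6.28319
L0 = 1248.2087 / 6.28319
L0 = 198.6586 m

198.6586


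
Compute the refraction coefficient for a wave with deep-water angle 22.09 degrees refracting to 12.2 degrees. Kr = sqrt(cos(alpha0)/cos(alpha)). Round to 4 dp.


Kr = sqrt(cos(alpha0) / cos(alpha))
cos(22.09) = 0.926594
cos(12.2) = 0.977416
Kr = sqrt(0.926594 / 0.977416)
Kr = sqrt(0.948004)
Kr = 0.9737

0.9737


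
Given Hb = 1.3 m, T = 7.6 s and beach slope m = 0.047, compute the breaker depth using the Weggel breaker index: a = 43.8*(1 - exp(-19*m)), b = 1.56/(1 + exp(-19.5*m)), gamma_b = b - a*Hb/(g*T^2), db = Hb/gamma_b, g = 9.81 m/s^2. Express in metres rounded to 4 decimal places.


a = 43.8 * (1 - exp(-19 * m))
exp(-19 * 0.047) = exp(-0.8930) = 0.409426
a = 43.8 * (1 - 0.409426) = 25.867157
b = 1.56 / (1 + exp(-19.5 * m))
exp(-19.5 * 0.047) = exp(-0.9165) = 0.399916
b = 1.56 / (1 + 0.399916) = 1.114352
Hb / (g * T^2) = 1.3 / (9.81 * 7.6^2) = 1.3 / 566.6256 = 0.00229428
gamma_b = b - a * Hb/(g*T^2) = 1.114352 - 25.867157 * 0.00229428 = 1.055006
db = Hb / gamma_b = 1.3 / 1.055006
db = 1.2322 m

1.2322


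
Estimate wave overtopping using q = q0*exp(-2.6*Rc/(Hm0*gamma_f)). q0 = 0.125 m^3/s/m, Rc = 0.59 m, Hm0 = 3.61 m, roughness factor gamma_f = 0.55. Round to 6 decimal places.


q = q0 * exp(-2.6 * Rc / (Hm0 * gamma_f))
Exponent = -2.6 * 0.59 / (3.61 * 0.55)
= -2.6 * 0.59 / 1.9855
= -0.772601
exp(-0.772601) = 0.461810
q = 0.125 * 0.461810
q = 0.057726 m^3/s/m

0.057726


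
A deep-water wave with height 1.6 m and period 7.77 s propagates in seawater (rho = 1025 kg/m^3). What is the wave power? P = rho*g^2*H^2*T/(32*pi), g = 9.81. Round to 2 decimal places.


P = rho * g^2 * H^2 * T / (32 * pi)
P = 1025 * 9.81^2 * 1.6^2 * 7.77 / (32 * pi)
P = 1025 * 96.2361 * 2.5600 * 7.77 / 100.53096
P = 19517.45 W/m

19517.45


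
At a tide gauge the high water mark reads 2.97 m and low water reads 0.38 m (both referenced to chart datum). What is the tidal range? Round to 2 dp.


Tidal range = High water - Low water
Tidal range = 2.97 - (0.38)
Tidal range = 2.59 m

2.59


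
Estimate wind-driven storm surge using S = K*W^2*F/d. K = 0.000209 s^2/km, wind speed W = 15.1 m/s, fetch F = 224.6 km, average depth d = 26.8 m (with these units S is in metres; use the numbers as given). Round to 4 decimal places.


S = K * W^2 * F / d
W^2 = 15.1^2 = 228.01
S = 0.000209 * 228.01 * 224.6 / 26.8
Numerator = 0.000209 * 228.01 * 224.6 = 10.703109
S = 10.703109 / 26.8 = 0.3994 m

0.3994


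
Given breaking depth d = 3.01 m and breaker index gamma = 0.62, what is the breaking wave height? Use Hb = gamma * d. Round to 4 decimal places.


Hb = gamma * d
Hb = 0.62 * 3.01
Hb = 1.8662 m

1.8662


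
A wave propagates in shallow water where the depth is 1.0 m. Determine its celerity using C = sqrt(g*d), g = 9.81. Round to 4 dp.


Using the shallow-water approximation:
C = sqrt(g * d) = sqrt(9.81 * 1.0)
C = sqrt(9.8100)
C = 3.1321 m/s

3.1321


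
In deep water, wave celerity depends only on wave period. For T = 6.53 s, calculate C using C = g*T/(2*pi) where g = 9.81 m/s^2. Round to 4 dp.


We use the deep-water celerity formula:
C = g * T / (2 * pi)
C = 9.81 * 6.53 / (2 * 3.14159...)
C = 64.059300 / 6.283185
C = 10.1954 m/s

10.1954


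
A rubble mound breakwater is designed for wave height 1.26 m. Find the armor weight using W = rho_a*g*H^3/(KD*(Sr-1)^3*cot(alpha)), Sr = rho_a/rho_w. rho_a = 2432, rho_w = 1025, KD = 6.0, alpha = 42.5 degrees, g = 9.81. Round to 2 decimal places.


Sr = rho_a / rho_w = 2432 / 1025 = 2.372683
(Sr - 1) = 1.372683
(Sr - 1)^3 = 2.586489
cot(42.5) = 1 / tan(42.5) = 1 / 0.916331 = 1.091309
Numerator = 2432 * 9.81 * 1.26^3 = 47724.8106
Denominator = 6.0 * 2.586489 * 1.091309 = 16.935947
W = 47724.8106 / 16.935947
W = 2817.96 N

2817.96


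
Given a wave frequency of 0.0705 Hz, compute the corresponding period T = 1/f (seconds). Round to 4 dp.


T = 1 / f
T = 1 / 0.0705
T = 14.1844 s

14.1844


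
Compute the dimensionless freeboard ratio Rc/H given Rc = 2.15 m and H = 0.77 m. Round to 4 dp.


Relative freeboard = Rc / H
= 2.15 / 0.77
= 2.7922

2.7922


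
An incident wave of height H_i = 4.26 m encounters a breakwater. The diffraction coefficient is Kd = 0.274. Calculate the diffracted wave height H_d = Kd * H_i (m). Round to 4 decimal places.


H_d = Kd * H_i
H_d = 0.274 * 4.26
H_d = 1.1672 m

1.1672


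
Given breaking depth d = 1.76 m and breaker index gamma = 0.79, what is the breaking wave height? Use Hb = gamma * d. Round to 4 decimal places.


Hb = gamma * d
Hb = 0.79 * 1.76
Hb = 1.3904 m

1.3904


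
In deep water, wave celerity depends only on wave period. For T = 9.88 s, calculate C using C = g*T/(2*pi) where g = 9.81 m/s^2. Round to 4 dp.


We use the deep-water celerity formula:
C = g * T / (2 * pi)
C = 9.81 * 9.88 / (2 * 3.14159...)
C = 96.922800 / 6.283185
C = 15.4257 m/s

15.4257


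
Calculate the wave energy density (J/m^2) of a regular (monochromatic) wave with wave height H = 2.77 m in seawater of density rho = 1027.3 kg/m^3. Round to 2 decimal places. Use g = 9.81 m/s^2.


E = (1/8) * rho * g * H^2
E = (1/8) * 1027.3 * 9.81 * 2.77^2
E = 0.125 * 1027.3 * 9.81 * 7.6729
E = 9665.76 J/m^2

9665.76


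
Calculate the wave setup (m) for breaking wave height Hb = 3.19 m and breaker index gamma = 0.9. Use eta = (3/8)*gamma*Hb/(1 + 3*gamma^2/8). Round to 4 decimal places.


eta = (3/8) * gamma * Hb / (1 + 3*gamma^2/8)
Numerator = (3/8) * 0.9 * 3.19 = 1.076625
Denominator = 1 + 3*0.9^2/8 = 1 + 0.303750 = 1.303750
eta = 1.076625 / 1.303750
eta = 0.8258 m

0.8258


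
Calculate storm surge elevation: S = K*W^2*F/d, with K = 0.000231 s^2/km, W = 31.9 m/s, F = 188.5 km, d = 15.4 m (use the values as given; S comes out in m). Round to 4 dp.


S = K * W^2 * F / d
W^2 = 31.9^2 = 1017.61
S = 0.000231 * 1017.61 * 188.5 / 15.4
Numerator = 0.000231 * 1017.61 * 188.5 = 44.310301
S = 44.310301 / 15.4 = 2.8773 m

2.8773


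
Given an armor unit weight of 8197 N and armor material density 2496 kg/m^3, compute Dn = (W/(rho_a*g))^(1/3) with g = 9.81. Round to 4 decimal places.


V = W / (rho_a * g)
V = 8197 / (2496 * 9.81)
V = 8197 / 24485.76
V = 0.334766 m^3
Dn = V^(1/3) = 0.334766^(1/3)
Dn = 0.6944 m

0.6944


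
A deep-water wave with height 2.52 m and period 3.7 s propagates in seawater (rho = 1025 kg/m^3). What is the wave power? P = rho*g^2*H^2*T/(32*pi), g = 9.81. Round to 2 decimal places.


P = rho * g^2 * H^2 * T / (32 * pi)
P = 1025 * 9.81^2 * 2.52^2 * 3.7 / (32 * pi)
P = 1025 * 96.2361 * 6.3504 * 3.7 / 100.53096
P = 23054.98 W/m

23054.98


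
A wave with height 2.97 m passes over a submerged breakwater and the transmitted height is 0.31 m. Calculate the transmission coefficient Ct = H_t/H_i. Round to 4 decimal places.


Ct = H_t / H_i
Ct = 0.31 / 2.97
Ct = 0.1044

0.1044


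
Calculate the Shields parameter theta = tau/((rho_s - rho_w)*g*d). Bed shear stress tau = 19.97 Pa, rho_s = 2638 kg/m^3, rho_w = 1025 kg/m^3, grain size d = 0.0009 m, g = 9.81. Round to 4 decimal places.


theta = tau / ((rho_s - rho_w) * g * d)
rho_s - rho_w = 2638 - 1025 = 1613
Denominator = 1613 * 9.81 * 0.0009 = 14.241177
theta = 19.97 / 14.241177
theta = 1.4023

1.4023


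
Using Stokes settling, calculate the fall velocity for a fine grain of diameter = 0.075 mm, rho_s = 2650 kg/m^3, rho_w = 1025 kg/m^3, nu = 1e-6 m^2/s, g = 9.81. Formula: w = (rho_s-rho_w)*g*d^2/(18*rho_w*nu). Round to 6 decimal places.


w = (rho_s - rho_w) * g * d^2 / (18 * rho_w * nu)
d = 0.075 mm = 0.000075 m
rho_s - rho_w = 2650 - 1025 = 1625
Numerator = 1625 * 9.81 * (0.000075)^2 = 0.000089669531
Denominator = 18 * 1025 * 1e-6 = 0.018450
w = 0.004860 m/s

0.004860


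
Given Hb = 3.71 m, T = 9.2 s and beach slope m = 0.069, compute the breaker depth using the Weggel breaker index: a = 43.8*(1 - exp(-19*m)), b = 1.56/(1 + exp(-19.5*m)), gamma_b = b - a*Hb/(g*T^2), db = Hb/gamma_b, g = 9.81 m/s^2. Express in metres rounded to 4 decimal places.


a = 43.8 * (1 - exp(-19 * m))
exp(-19 * 0.069) = exp(-1.3110) = 0.269550
a = 43.8 * (1 - 0.269550) = 31.993694
b = 1.56 / (1 + exp(-19.5 * m))
exp(-19.5 * 0.069) = exp(-1.3455) = 0.260409
b = 1.56 / (1 + 0.260409) = 1.237693
Hb / (g * T^2) = 3.71 / (9.81 * 9.2^2) = 3.71 / 830.3184 = 0.00446817
gamma_b = b - a * Hb/(g*T^2) = 1.237693 - 31.993694 * 0.00446817 = 1.094740
db = Hb / gamma_b = 3.71 / 1.094740
db = 3.3889 m

3.3889


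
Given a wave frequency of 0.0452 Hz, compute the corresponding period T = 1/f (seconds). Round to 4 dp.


T = 1 / f
T = 1 / 0.0452
T = 22.1239 s

22.1239


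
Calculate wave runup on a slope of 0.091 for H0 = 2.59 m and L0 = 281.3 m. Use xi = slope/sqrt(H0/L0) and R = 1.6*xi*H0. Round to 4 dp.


xi = slope / sqrt(H0/L0)
H0/L0 = 2.59/281.3 = 0.009207
sqrt(0.009207) = 0.095954
xi = 0.091 / 0.095954 = 0.948367
R = 1.6 * xi * H0 = 1.6 * 0.948367 * 2.59
R = 3.9300 m

3.9300


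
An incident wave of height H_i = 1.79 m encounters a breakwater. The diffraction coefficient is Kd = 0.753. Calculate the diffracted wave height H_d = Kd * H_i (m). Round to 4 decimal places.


H_d = Kd * H_i
H_d = 0.753 * 1.79
H_d = 1.3479 m

1.3479


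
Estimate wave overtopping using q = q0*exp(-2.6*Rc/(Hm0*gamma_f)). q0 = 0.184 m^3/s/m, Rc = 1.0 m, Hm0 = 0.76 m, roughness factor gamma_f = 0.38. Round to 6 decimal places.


q = q0 * exp(-2.6 * Rc / (Hm0 * gamma_f))
Exponent = -2.6 * 1.0 / (0.76 * 0.38)
= -2.6 * 1.0 / 0.2888
= -9.002770
exp(-9.002770) = 0.000123
q = 0.184 * 0.000123
q = 0.000023 m^3/s/m

0.000023


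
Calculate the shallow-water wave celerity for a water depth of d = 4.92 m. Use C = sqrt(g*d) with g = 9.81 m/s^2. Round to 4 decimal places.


Using the shallow-water approximation:
C = sqrt(g * d) = sqrt(9.81 * 4.92)
C = sqrt(48.2652)
C = 6.9473 m/s

6.9473


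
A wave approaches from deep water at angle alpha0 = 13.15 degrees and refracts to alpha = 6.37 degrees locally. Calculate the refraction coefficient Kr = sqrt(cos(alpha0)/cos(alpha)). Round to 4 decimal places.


Kr = sqrt(cos(alpha0) / cos(alpha))
cos(13.15) = 0.973778
cos(6.37) = 0.993826
Kr = sqrt(0.973778 / 0.993826)
Kr = sqrt(0.979827)
Kr = 0.9899

0.9899


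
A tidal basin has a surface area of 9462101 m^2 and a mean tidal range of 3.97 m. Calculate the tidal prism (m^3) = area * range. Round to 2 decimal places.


Tidal prism = Area * Tidal range
P = 9462101 * 3.97
P = 37564540.97 m^3

37564540.97


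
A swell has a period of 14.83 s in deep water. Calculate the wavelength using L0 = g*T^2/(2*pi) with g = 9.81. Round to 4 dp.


L0 = g * T^2 / (2 * pi)
L0 = 9.81 * 14.83^2 / (2 * pi)
L0 = 9.81 * 219.9289 / 6.28319
L0 = 2157.5025 / 6.28319
L0 = 343.3772 m

343.3772


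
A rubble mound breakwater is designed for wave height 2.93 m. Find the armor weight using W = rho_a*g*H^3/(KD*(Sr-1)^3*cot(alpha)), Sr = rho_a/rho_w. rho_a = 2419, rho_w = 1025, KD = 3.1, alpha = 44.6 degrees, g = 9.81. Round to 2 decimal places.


Sr = rho_a / rho_w = 2419 / 1025 = 2.360000
(Sr - 1) = 1.360000
(Sr - 1)^3 = 2.515456
cot(44.6) = 1 / tan(44.6) = 1 / 0.986134 = 1.014061
Numerator = 2419 * 9.81 * 2.93^3 = 596908.4636
Denominator = 3.1 * 2.515456 * 1.014061 = 7.907560
W = 596908.4636 / 7.907560
W = 75485.79 N

75485.79


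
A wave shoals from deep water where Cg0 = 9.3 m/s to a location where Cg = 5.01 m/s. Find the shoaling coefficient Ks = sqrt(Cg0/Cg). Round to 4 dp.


Ks = sqrt(Cg0 / Cg)
Ks = sqrt(9.3 / 5.01)
Ks = sqrt(1.8563)
Ks = 1.3625

1.3625


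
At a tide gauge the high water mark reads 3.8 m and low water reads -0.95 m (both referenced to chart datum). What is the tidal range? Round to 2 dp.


Tidal range = High water - Low water
Tidal range = 3.8 - (-0.95)
Tidal range = 4.75 m

4.75


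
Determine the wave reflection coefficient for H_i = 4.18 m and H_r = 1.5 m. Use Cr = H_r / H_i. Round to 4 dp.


Cr = H_r / H_i
Cr = 1.5 / 4.18
Cr = 0.3589

0.3589


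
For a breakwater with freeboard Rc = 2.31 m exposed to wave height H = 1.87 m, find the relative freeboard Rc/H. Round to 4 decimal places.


Relative freeboard = Rc / H
= 2.31 / 1.87
= 1.2353

1.2353


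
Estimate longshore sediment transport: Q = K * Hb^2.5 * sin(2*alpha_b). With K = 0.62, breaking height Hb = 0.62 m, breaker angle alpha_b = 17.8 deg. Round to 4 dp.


Q = K * Hb^2.5 * sin(2 * alpha_b)
Hb^2.5 = 0.62^2.5 = 0.302677
sin(2 * 17.8) = sin(35.6) = 0.582123
Q = 0.62 * 0.302677 * 0.582123
Q = 0.1092 m^3/s

0.1092


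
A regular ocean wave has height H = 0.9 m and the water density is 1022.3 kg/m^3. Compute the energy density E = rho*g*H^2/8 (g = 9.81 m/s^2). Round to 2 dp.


E = (1/8) * rho * g * H^2
E = (1/8) * 1022.3 * 9.81 * 0.9^2
E = 0.125 * 1022.3 * 9.81 * 0.8100
E = 1015.41 J/m^2

1015.41


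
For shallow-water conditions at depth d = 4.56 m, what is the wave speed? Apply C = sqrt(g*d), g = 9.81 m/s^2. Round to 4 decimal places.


Using the shallow-water approximation:
C = sqrt(g * d) = sqrt(9.81 * 4.56)
C = sqrt(44.7336)
C = 6.6883 m/s

6.6883


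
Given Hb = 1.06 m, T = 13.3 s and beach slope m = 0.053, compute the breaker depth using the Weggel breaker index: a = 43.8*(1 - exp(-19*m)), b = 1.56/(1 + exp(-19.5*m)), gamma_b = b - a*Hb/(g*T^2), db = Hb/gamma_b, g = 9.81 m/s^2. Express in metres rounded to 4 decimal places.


a = 43.8 * (1 - exp(-19 * m))
exp(-19 * 0.053) = exp(-1.0070) = 0.365313
a = 43.8 * (1 - 0.365313) = 27.799278
b = 1.56 / (1 + exp(-19.5 * m))
exp(-19.5 * 0.053) = exp(-1.0335) = 0.355760
b = 1.56 / (1 + 0.355760) = 1.150646
Hb / (g * T^2) = 1.06 / (9.81 * 13.3^2) = 1.06 / 1735.2909 = 0.00061085
gamma_b = b - a * Hb/(g*T^2) = 1.150646 - 27.799278 * 0.00061085 = 1.133665
db = Hb / gamma_b = 1.06 / 1.133665
db = 0.9350 m

0.9350


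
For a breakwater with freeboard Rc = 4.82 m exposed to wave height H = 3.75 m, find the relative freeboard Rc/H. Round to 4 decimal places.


Relative freeboard = Rc / H
= 4.82 / 3.75
= 1.2853

1.2853


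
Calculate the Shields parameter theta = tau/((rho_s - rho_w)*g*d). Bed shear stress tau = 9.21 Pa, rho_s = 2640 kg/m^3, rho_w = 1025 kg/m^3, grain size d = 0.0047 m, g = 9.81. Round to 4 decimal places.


theta = tau / ((rho_s - rho_w) * g * d)
rho_s - rho_w = 2640 - 1025 = 1615
Denominator = 1615 * 9.81 * 0.0047 = 74.462805
theta = 9.21 / 74.462805
theta = 0.1237

0.1237


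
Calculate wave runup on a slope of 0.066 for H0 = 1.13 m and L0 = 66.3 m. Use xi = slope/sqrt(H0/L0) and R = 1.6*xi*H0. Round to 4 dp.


xi = slope / sqrt(H0/L0)
H0/L0 = 1.13/66.3 = 0.017044
sqrt(0.017044) = 0.130552
xi = 0.066 / 0.130552 = 0.505547
R = 1.6 * xi * H0 = 1.6 * 0.505547 * 1.13
R = 0.9140 m

0.9140


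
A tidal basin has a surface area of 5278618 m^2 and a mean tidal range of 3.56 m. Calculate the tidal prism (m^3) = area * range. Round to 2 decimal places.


Tidal prism = Area * Tidal range
P = 5278618 * 3.56
P = 18791880.08 m^3

18791880.08


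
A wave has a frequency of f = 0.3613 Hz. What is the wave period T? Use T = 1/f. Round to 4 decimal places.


T = 1 / f
T = 1 / 0.3613
T = 2.7678 s

2.7678


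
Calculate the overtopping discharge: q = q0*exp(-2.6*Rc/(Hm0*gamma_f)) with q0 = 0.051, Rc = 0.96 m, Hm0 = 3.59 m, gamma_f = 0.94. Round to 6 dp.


q = q0 * exp(-2.6 * Rc / (Hm0 * gamma_f))
Exponent = -2.6 * 0.96 / (3.59 * 0.94)
= -2.6 * 0.96 / 3.3746
= -0.739643
exp(-0.739643) = 0.477284
q = 0.051 * 0.477284
q = 0.024341 m^3/s/m

0.024341


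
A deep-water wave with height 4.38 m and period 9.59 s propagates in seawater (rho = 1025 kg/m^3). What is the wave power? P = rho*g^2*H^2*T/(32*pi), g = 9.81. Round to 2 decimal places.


P = rho * g^2 * H^2 * T / (32 * pi)
P = 1025 * 9.81^2 * 4.38^2 * 9.59 / (32 * pi)
P = 1025 * 96.2361 * 19.1844 * 9.59 / 100.53096
P = 180521.47 W/m

180521.47


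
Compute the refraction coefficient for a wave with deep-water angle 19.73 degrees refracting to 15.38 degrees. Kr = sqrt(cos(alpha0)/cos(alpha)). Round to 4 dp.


Kr = sqrt(cos(alpha0) / cos(alpha))
cos(19.73) = 0.941294
cos(15.38) = 0.964188
Kr = sqrt(0.941294 / 0.964188)
Kr = sqrt(0.976256)
Kr = 0.9881

0.9881


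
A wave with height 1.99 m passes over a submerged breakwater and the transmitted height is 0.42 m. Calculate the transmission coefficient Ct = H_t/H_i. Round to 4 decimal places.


Ct = H_t / H_i
Ct = 0.42 / 1.99
Ct = 0.2111

0.2111


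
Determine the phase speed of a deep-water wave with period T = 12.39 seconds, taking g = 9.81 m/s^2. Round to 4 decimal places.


We use the deep-water celerity formula:
C = g * T / (2 * pi)
C = 9.81 * 12.39 / (2 * 3.14159...)
C = 121.545900 / 6.283185
C = 19.3446 m/s

19.3446


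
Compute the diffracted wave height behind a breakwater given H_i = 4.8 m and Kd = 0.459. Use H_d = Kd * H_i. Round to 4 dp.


H_d = Kd * H_i
H_d = 0.459 * 4.8
H_d = 2.2032 m

2.2032


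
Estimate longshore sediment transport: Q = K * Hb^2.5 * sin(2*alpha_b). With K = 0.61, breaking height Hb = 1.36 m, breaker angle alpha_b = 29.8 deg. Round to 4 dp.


Q = K * Hb^2.5 * sin(2 * alpha_b)
Hb^2.5 = 1.36^2.5 = 2.156986
sin(2 * 29.8) = sin(59.6) = 0.862514
Q = 0.61 * 2.156986 * 0.862514
Q = 1.1349 m^3/s

1.1349


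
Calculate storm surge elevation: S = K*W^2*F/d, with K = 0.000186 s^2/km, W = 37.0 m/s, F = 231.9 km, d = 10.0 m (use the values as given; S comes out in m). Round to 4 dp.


S = K * W^2 * F / d
W^2 = 37.0^2 = 1369.00
S = 0.000186 * 1369.00 * 231.9 / 10.0
Numerator = 0.000186 * 1369.00 * 231.9 = 59.049625
S = 59.049625 / 10.0 = 5.9050 m

5.9050


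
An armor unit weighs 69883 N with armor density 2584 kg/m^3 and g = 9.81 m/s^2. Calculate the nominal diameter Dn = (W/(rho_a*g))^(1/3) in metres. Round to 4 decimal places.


V = W / (rho_a * g)
V = 69883 / (2584 * 9.81)
V = 69883 / 25349.04
V = 2.756830 m^3
Dn = V^(1/3) = 2.756830^(1/3)
Dn = 1.4022 m

1.4022


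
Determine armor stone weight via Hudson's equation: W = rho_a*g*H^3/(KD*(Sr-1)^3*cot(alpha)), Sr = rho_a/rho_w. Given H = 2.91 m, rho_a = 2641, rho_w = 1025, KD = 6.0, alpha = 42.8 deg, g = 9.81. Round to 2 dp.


Sr = rho_a / rho_w = 2641 / 1025 = 2.576585
(Sr - 1) = 1.576585
(Sr - 1)^3 = 3.918794
cot(42.8) = 1 / tan(42.8) = 1 / 0.926010 = 1.079902
Numerator = 2641 * 9.81 * 2.91^3 = 638434.5411
Denominator = 6.0 * 3.918794 * 1.079902 = 25.391478
W = 638434.5411 / 25.391478
W = 25143.65 N

25143.65


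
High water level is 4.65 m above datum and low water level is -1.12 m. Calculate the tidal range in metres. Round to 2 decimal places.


Tidal range = High water - Low water
Tidal range = 4.65 - (-1.12)
Tidal range = 5.77 m

5.77


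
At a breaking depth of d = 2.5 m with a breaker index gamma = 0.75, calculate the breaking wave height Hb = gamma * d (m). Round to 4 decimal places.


Hb = gamma * d
Hb = 0.75 * 2.5
Hb = 1.8750 m

1.8750


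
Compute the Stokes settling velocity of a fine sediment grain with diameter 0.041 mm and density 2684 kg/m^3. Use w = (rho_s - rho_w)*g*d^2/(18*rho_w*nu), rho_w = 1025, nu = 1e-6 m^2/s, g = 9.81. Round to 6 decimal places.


w = (rho_s - rho_w) * g * d^2 / (18 * rho_w * nu)
d = 0.041 mm = 0.000041 m
rho_s - rho_w = 2684 - 1025 = 1659
Numerator = 1659 * 9.81 * (0.000041)^2 = 0.000027357922
Denominator = 18 * 1025 * 1e-6 = 0.018450
w = 0.001483 m/s

0.001483


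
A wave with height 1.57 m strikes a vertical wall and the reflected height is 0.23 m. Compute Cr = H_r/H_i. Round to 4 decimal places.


Cr = H_r / H_i
Cr = 0.23 / 1.57
Cr = 0.1465

0.1465


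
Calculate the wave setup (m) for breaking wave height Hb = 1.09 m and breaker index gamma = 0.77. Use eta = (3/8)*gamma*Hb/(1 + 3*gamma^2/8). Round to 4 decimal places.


eta = (3/8) * gamma * Hb / (1 + 3*gamma^2/8)
Numerator = (3/8) * 0.77 * 1.09 = 0.314738
Denominator = 1 + 3*0.77^2/8 = 1 + 0.222338 = 1.222338
eta = 0.314738 / 1.222338
eta = 0.2575 m

0.2575
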